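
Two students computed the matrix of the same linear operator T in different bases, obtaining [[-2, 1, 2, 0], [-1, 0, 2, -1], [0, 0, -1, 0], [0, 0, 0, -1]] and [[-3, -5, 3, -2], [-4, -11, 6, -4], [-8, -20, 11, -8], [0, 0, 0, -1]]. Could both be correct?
No.

Both have characteristic polynomial (x + 1)^4, but the minimal polynomial of A is (x + 1)^3 while the minimal polynomial of B is (x + 1)^2. The minimal polynomial is a similarity invariant, so A and B are not similar.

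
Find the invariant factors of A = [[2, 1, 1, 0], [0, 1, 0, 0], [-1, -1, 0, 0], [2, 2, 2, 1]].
x - 1, x - 1, (x - 1)^2

The Jordan structure of A has elementary divisors (x - 1)^2, (x - 1), (x - 1). Arranging the block sizes at each eigenvalue in decreasing order and taking row products gives the invariant factors.

Invariant factors (smallest first, each dividing the next): x - 1, x - 1, (x - 1)^2.

Check: the last factor (x - 1)^2 is the minimal polynomial, and the product (x - 1)^4 is the characteristic polynomial.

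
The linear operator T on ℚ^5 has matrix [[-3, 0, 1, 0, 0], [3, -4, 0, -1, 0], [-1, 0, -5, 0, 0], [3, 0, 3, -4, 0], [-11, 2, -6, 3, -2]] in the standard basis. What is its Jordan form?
The characteristic polynomial is det(xI - A) = (x + 2)(x + 4)^4, so the eigenvalues are -4 (algebraic multiplicity 4), -2 (algebraic multiplicity 1).

For λ = -4: rank(A + 4I) = 3, rank((A + 4I)^2) = 1. The eigenspace has dimension 5 - 3 = 2, so there are 2 Jordan blocks; the rank sequence gives block sizes [2, 2].

For λ = -2: algebraic multiplicity 1 gives one 1×1 block.

Assembling the blocks gives the Jordan form J above.

J = [[-4, 1, 0, 0, 0], [0, -4, 0, 0, 0], [0, 0, -4, 1, 0], [0, 0, 0, -4, 0], [0, 0, 0, 0, -2]]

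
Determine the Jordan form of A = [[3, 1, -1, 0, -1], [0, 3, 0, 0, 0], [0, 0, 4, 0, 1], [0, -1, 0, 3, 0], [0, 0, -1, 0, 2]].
The characteristic polynomial is det(xI - A) = (x - 3)^5, so the eigenvalues are 3 (algebraic multiplicity 5).

For λ = 3: rank(A - 3I) = 2, rank((A - 3I)^2) = 0. The eigenspace has dimension 5 - 2 = 3, so there are 3 Jordan blocks; the rank sequence gives block sizes [2, 2, 1].

Assembling the blocks gives the Jordan form J above.

J = [[3, 1, 0, 0, 0], [0, 3, 0, 0, 0], [0, 0, 3, 1, 0], [0, 0, 0, 3, 0], [0, 0, 0, 0, 3]]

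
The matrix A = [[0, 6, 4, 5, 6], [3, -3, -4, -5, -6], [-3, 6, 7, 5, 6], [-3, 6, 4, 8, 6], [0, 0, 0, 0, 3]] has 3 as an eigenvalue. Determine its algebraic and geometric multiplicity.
The characteristic polynomial is (x - 3)^5, so the factor x - 3 appears with exponent 5: the algebraic multiplicity is 5.

rank(A - 3I) = 1, so the eigenspace has dimension 5 - 1 = 4: the geometric multiplicity is 4.

Since 4 < 5, A is not diagonalizable.

algebraic multiplicity 5, geometric multiplicity 4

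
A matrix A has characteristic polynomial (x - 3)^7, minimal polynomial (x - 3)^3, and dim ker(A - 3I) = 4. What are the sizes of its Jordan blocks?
Jordan blocks: (3, 3), (3, 2), (3, 1), (3, 1)

λ = 3: algebraic multiplicity 7 (exponent in χ_A), largest block size 3 (exponent in m_A), 4 blocks (geometric multiplicity). These force block sizes [3, 2, 1, 1].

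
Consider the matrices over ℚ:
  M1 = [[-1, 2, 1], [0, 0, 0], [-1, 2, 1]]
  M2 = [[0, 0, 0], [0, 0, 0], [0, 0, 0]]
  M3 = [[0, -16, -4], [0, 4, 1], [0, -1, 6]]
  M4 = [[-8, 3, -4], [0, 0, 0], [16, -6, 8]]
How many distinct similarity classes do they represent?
Characteristic polynomials: χ_{M1} = x^3, χ_{M2} = x^3, χ_{M3} = x(x - 5)^2, χ_{M4} = x^3.

{M1, M4}: invariant factors x, x^2.

{M2}: invariant factors x, x, x.

{M3}: invariant factors x(x - 5)^2.

Matrices are similar if and only if their invariant-factor lists agree; the partition into similarity classes is {M1, M4}, {M2}, {M3}.

3 classes: {M1, M4}, {M2}, {M3}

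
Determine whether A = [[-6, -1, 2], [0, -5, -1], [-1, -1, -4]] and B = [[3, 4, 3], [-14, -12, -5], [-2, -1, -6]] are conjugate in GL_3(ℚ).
Yes.

Two matrices over a field are similar if and only if they have the same invariant factors.

Both A and B have characteristic polynomial (x + 5)^3 and minimal polynomial (x + 5)^3. Computing further, both have invariant factors (x + 5)^3. Hence A and B are similar.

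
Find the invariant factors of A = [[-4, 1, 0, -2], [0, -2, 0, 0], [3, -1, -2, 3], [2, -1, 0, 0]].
(x + 2)^2, (x + 2)^2

The Jordan structure of A has elementary divisors (x + 2)^2, (x + 2)^2. Arranging the block sizes at each eigenvalue in decreasing order and taking row products gives the invariant factors.

Invariant factors (smallest first, each dividing the next): (x + 2)^2, (x + 2)^2.

Check: the last factor (x + 2)^2 is the minimal polynomial, and the product (x + 2)^4 is the characteristic polynomial.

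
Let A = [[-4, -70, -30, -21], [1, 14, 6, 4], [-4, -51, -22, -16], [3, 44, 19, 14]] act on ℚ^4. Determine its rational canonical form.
R = [[0, 0, 0, -1], [1, 0, 0, 2], [0, 1, 0, -3], [0, 0, 1, 2]]

The invariant factors of A (the non-unit diagonal entries of the Smith normal form of xI - A over ℚ[x]) are (x^2 - x + 1)^2, each dividing the next. The characteristic polynomial is their product, (x^2 - x + 1)^2.

The rational canonical form is the block-diagonal matrix of companion matrices C(f_i):
R = [[0, 0, 0, -1], [1, 0, 0, 2], [0, 1, 0, -3], [0, 0, 1, 2]].

Note the characteristic polynomial does not split into linear factors over ℚ, so A has no Jordan form over ℚ; the rational canonical form exists over any field.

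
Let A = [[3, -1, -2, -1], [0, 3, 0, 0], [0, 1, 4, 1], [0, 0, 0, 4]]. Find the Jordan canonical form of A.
J = [[3, 1, 0, 0], [0, 3, 0, 0], [0, 0, 4, 1], [0, 0, 0, 4]]

The characteristic polynomial is det(xI - A) = (x - 4)^2(x - 3)^2, so the eigenvalues are 3 (algebraic multiplicity 2), 4 (algebraic multiplicity 2).

For λ = 3: rank(A - 3I) = 3, rank((A - 3I)^2) = 2. The eigenspace has dimension 4 - 3 = 1, so there is 1 Jordan block; the rank sequence gives block sizes [2].

For λ = 4: rank(A - 4I) = 3, rank((A - 4I)^2) = 2. The eigenspace has dimension 4 - 3 = 1, so there is 1 Jordan block; the rank sequence gives block sizes [2].

Assembling the blocks gives the Jordan form J above.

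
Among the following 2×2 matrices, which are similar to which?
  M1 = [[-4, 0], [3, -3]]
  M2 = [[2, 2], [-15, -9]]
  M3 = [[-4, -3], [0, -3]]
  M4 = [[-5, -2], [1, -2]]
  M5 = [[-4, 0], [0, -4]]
2 classes: {M1, M2, M3, M4}, {M5}

Characteristic polynomials: χ_{M1} = (x + 3)(x + 4), χ_{M2} = (x + 3)(x + 4), χ_{M3} = (x + 3)(x + 4), χ_{M4} = (x + 3)(x + 4), χ_{M5} = (x + 4)^2.

{M1, M2, M3, M4}: invariant factors (x + 3)(x + 4).

{M5}: invariant factors x + 4, x + 4.

Matrices are similar if and only if their invariant-factor lists agree; the partition into similarity classes is {M1, M2, M3, M4}, {M5}.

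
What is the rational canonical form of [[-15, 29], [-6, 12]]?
The invariant factors of A (the non-unit diagonal entries of the Smith normal form of xI - A over ℚ[x]) are x^2 + 3x - 6, each dividing the next. The characteristic polynomial is their product, x^2 + 3x - 6.

The rational canonical form is the block-diagonal matrix of companion matrices C(f_i):
R = [[0, 6], [1, -3]].

Note the characteristic polynomial does not split into linear factors over ℚ, so A has no Jordan form over ℚ; the rational canonical form exists over any field.

R = [[0, 6], [1, -3]]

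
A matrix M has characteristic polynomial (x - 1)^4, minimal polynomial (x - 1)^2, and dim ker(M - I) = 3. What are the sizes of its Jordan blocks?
Jordan blocks: (1, 2), (1, 1), (1, 1)

λ = 1: algebraic multiplicity 4 (exponent in χ_M), largest block size 2 (exponent in m_M), 3 blocks (geometric multiplicity). These force block sizes [2, 1, 1].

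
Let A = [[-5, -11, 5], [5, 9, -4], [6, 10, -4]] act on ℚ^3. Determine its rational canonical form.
R = [[0, 0, 4], [1, 0, -4], [0, 1, 0]]

The invariant factors of A (the non-unit diagonal entries of the Smith normal form of xI - A over ℚ[x]) are x^3 + 4x - 4, each dividing the next. The characteristic polynomial is their product, x^3 + 4x - 4.

The rational canonical form is the block-diagonal matrix of companion matrices C(f_i):
R = [[0, 0, 4], [1, 0, -4], [0, 1, 0]].

Note the characteristic polynomial does not split into linear factors over ℚ, so A has no Jordan form over ℚ; the rational canonical form exists over any field.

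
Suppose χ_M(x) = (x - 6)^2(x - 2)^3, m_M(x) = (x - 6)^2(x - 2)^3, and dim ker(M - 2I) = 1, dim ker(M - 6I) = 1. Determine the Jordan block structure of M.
Jordan blocks: (2, 3), (6, 2)

λ = 2: algebraic multiplicity 3 (exponent in χ_M), largest block size 3 (exponent in m_M), 1 block (geometric multiplicity). This forces block sizes [3].
λ = 6: algebraic multiplicity 2 (exponent in χ_M), largest block size 2 (exponent in m_M), 1 block (geometric multiplicity). This forces block sizes [2].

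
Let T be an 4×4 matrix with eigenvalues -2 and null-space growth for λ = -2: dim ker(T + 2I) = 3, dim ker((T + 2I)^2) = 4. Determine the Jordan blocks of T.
λ = -2: successive nullity increments [3, 1] count blocks of size ≥ k; block sizes are [2, 1, 1].

Jordan blocks: (-2, 2), (-2, 1), (-2, 1)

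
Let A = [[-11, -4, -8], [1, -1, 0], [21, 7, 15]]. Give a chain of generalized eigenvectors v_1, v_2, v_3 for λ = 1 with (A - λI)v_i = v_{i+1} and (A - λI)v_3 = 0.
v_1 = [[-1, -1, 2]]^T, v_2 = [[0, 1, 0]]^T, v_3 = [[-4, -2, 7]]^T

We seek v_1 ∈ ker((A - I)^3) \ ker((A - I)^2), then set v_{i+1} = (A - I) v_i.

One such chain is v_1 = [[-1, -1, 2]]^T, v_2 = [[0, 1, 0]]^T, v_3 = [[-4, -2, 7]]^T. Check: (A - I) v_3 = [[0, 0, 0]]^T = 0.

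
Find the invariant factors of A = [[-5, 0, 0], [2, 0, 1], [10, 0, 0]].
The Jordan structure of A has elementary divisors (x + 5), x^2. Arranging the block sizes at each eigenvalue in decreasing order and taking row products gives the invariant factors.

Invariant factors (smallest first, each dividing the next): x^2(x + 5).

Check: the last factor x^2(x + 5) is the minimal polynomial, and the product x^2(x + 5) is the characteristic polynomial.

x^2(x + 5)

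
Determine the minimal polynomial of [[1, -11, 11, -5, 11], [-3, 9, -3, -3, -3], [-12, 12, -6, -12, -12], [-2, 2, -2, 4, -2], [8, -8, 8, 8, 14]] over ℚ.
m_A(x) = (x - 6)(x - 2)^2

The characteristic polynomial factors as (x - 6)^3(x - 2)^2. The minimal polynomial is ∏(x - λ)^{k_λ} where k_λ is the size of the largest Jordan block at λ.

For λ = 2: rank(A - 2I) = 4, and the largest Jordan block has size 2 (the smallest k with rank((A - 2I)^k) = rank((A - 2I)^(k+1))).
For λ = 6: rank(A - 6I) = 2, and the largest Jordan block has size 1 (the smallest k with rank((A - 6I)^k) = rank((A - 6I)^(k+1))).

So m_A(x) = (x - 6)(x - 2)^2.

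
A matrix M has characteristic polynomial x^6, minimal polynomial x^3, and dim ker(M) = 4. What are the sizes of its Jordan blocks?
λ = 0: algebraic multiplicity 6 (exponent in χ_M), largest block size 3 (exponent in m_M), 4 blocks (geometric multiplicity). These force block sizes [3, 1, 1, 1].

Jordan blocks: (0, 3), (0, 1), (0, 1), (0, 1)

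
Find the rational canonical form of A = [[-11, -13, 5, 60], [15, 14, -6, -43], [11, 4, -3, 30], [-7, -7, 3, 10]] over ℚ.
R = [[0, 0, 0, 0], [1, 0, 0, 36], [0, 1, 0, -30], [0, 0, 1, 10]]

The invariant factors of A (the non-unit diagonal entries of the Smith normal form of xI - A over ℚ[x]) are x(x - 6)(x^2 - 4x + 6), each dividing the next. The characteristic polynomial is their product, x(x - 6)(x^2 - 4x + 6).

The rational canonical form is the block-diagonal matrix of companion matrices C(f_i):
R = [[0, 0, 0, 0], [1, 0, 0, 36], [0, 1, 0, -30], [0, 0, 1, 10]].

Note the characteristic polynomial does not split into linear factors over ℚ, so A has no Jordan form over ℚ; the rational canonical form exists over any field.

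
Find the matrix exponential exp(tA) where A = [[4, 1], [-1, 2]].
A has Jordan form J = [[3, 1], [0, 3]] with A = PJP^{-1}, so e^{tA} = P e^{tJ} P^{-1}.

For a Jordan block J_k(λ), e^{tJ_k(λ)} = e^{λt} · (I + tN + t^2 N^2/2! + ... + t^{k-1} N^{k-1}/(k-1)!) where N is the nilpotent superdiagonal part.

Assembling the blocks and conjugating back gives the entries of e^{tA} as shown above.

e^{tA} = [[(t + 1)*e^{3*t}, t*e^{3*t}], [-t*e^{3*t}, (1 - t)*e^{3*t}]]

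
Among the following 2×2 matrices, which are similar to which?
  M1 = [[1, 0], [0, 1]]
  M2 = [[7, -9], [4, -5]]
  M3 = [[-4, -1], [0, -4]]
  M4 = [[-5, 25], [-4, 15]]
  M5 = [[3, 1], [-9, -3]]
Characteristic polynomials: χ_{M1} = (x - 1)^2, χ_{M2} = (x - 1)^2, χ_{M3} = (x + 4)^2, χ_{M4} = (x - 5)^2, χ_{M5} = x^2.

{M1}: invariant factors x - 1, x - 1.

{M2}: invariant factors (x - 1)^2.

{M3}: invariant factors (x + 4)^2.

{M4}: invariant factors (x - 5)^2.

{M5}: invariant factors x^2.

Matrices are similar if and only if their invariant-factor lists agree; the partition into similarity classes is {M1}, {M2}, {M3}, {M4}, {M5}.

5 classes: {M1}, {M2}, {M3}, {M4}, {M5}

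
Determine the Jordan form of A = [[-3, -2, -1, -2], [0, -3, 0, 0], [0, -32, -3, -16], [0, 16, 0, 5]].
J = [[-3, 1, 0, 0], [0, -3, 0, 0], [0, 0, -3, 0], [0, 0, 0, 5]]

The characteristic polynomial is det(xI - A) = (x - 5)(x + 3)^3, so the eigenvalues are -3 (algebraic multiplicity 3), 5 (algebraic multiplicity 1).

For λ = -3: rank(A + 3I) = 2, rank((A + 3I)^2) = 1. The eigenspace has dimension 4 - 2 = 2, so there are 2 Jordan blocks; the rank sequence gives block sizes [2, 1].

For λ = 5: algebraic multiplicity 1 gives one 1×1 block.

Assembling the blocks gives the Jordan form J above.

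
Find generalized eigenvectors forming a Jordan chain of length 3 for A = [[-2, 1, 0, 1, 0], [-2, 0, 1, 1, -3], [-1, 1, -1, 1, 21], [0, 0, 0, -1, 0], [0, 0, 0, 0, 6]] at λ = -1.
We seek v_1 ∈ ker((A + I)^3) \ ker((A + I)^2), then set v_{i+1} = (A + I) v_i.

One such chain is v_1 = [[0, 0, 1, 0, 0]]^T, v_2 = [[0, 1, 0, 0, 0]]^T, v_3 = [[1, 1, 1, 0, 0]]^T. Check: (A + I) v_3 = [[0, 0, 0, 0, 0]]^T = 0.

v_1 = [[0, 0, 1, 0, 0]]^T, v_2 = [[0, 1, 0, 0, 0]]^T, v_3 = [[1, 1, 1, 0, 0]]^T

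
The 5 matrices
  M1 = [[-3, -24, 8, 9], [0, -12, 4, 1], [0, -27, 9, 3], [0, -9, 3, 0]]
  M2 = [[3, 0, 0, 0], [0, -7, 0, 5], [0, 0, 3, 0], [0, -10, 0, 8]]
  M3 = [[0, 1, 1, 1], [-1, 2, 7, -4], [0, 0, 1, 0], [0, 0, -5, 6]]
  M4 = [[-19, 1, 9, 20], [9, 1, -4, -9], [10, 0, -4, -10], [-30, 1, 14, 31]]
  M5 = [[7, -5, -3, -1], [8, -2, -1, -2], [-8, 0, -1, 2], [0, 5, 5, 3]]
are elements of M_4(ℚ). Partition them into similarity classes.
Characteristic polynomials: χ_{M1} = x^2(x + 3)^2, χ_{M2} = (x - 3)^3(x + 2), χ_{M3} = (x - 6)(x - 1)^3, χ_{M4} = (x - 6)(x - 1)^3, χ_{M5} = (x - 3)^3(x + 2).

{M1}: invariant factors x^2(x + 3)^2.

{M2}: invariant factors x - 3, x - 3, (x - 3)(x + 2).

{M3, M4}: invariant factors (x - 6)(x - 1)^3.

{M5}: invariant factors x - 3, (x - 3)^2(x + 2).

Matrices are similar if and only if their invariant-factor lists agree; the partition into similarity classes is {M1}, {M2}, {M3, M4}, {M5}.

4 classes: {M1}, {M2}, {M3, M4}, {M5}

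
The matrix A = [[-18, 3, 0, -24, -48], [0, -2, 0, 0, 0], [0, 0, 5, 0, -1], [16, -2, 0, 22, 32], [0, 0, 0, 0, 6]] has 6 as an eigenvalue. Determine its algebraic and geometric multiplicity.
The characteristic polynomial is (x - 6)^2(x - 5)(x + 2)^2, so the factor x - 6 appears with exponent 2: the algebraic multiplicity is 2.

rank(A - 6I) = 3, so the eigenspace has dimension 5 - 3 = 2: the geometric multiplicity is 2.

algebraic multiplicity 2, geometric multiplicity 2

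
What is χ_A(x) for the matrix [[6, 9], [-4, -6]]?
xI - A = [[x - 6, -9], [4, x + 6]].

Expanding det(xI - A) along the first row:
det(xI - A) = + (x - 6)·det([[x + 6]]) - (-9)·det([[4]]).

Evaluating gives χ_A(x) = x^2.

χ_A(x) = x^2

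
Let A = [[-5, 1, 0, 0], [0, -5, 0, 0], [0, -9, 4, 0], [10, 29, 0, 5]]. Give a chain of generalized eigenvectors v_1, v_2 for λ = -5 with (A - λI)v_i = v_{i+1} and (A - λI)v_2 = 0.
v_1 = [[0, 1, 1, -3]]^T, v_2 = [[1, 0, 0, -1]]^T

We seek v_1 ∈ ker((A + 5I)^2) \ ker(A + 5I), then set v_{i+1} = (A + 5I) v_i.

One such chain is v_1 = [[0, 1, 1, -3]]^T, v_2 = [[1, 0, 0, -1]]^T. Check: (A + 5I) v_2 = [[0, 0, 0, 0]]^T = 0.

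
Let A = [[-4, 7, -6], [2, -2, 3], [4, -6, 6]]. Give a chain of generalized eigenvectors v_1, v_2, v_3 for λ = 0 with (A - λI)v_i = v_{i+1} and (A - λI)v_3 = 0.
We seek v_1 ∈ ker(A^3) \ ker(A^2), then set v_{i+1} = A v_i.

One such chain is v_1 = [[2, 0, -1]]^T, v_2 = [[-2, 1, 2]]^T, v_3 = [[3, 0, -2]]^T. Check: A v_3 = [[0, 0, 0]]^T = 0.

v_1 = [[2, 0, -1]]^T, v_2 = [[-2, 1, 2]]^T, v_3 = [[3, 0, -2]]^T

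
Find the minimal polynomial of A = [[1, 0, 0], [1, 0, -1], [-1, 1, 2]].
The characteristic polynomial factors as (x - 1)^3. The minimal polynomial is ∏(x - λ)^{k_λ} where k_λ is the size of the largest Jordan block at λ.

For λ = 1: rank(A - I) = 1, and the largest Jordan block has size 2 (the smallest k with rank((A - I)^k) = rank((A - I)^(k+1))).

So m_A(x) = (x - 1)^2.

m_A(x) = (x - 1)^2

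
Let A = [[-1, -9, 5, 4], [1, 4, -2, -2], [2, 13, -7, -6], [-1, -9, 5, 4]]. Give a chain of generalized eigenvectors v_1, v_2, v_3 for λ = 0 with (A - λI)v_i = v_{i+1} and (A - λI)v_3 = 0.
v_1 = [[0, 0, 1, -1]]^T, v_2 = [[1, 0, -1, 1]]^T, v_3 = [[-2, 1, 3, -2]]^T

We seek v_1 ∈ ker(A^3) \ ker(A^2), then set v_{i+1} = A v_i.

One such chain is v_1 = [[0, 0, 1, -1]]^T, v_2 = [[1, 0, -1, 1]]^T, v_3 = [[-2, 1, 3, -2]]^T. Check: A v_3 = [[0, 0, 0, 0]]^T = 0.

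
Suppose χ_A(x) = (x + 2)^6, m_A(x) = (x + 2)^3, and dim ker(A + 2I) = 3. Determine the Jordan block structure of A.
Jordan blocks: (-2, 3), (-2, 2), (-2, 1)

λ = -2: algebraic multiplicity 6 (exponent in χ_A), largest block size 3 (exponent in m_A), 3 blocks (geometric multiplicity). These force block sizes [3, 2, 1].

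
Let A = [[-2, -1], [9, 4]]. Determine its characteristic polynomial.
xI - A = [[x + 2, 1], [-9, x - 4]].

Expanding det(xI - A) along the first row:
det(xI - A) = + (x + 2)·det([[x - 4]]) - (1)·det([[-9]]).

Evaluating gives χ_A(x) = x^2 - 2x + 1 = (x - 1)^2.

χ_A(x) = (x - 1)^2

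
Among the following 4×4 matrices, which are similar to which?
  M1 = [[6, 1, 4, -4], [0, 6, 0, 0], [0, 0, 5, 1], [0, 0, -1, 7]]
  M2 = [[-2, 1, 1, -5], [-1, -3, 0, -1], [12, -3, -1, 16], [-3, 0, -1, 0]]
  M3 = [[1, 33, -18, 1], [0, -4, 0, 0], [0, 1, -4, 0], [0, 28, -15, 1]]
2 classes: {M1}, {M2, M3}

Characteristic polynomials: χ_{M1} = (x - 6)^4, χ_{M2} = (x - 1)^2(x + 4)^2, χ_{M3} = (x - 1)^2(x + 4)^2.

{M1}: invariant factors (x - 6)^2, (x - 6)^2.

{M2, M3}: invariant factors (x - 1)^2(x + 4)^2.

Matrices are similar if and only if their invariant-factor lists agree; the partition into similarity classes is {M1}, {M2, M3}.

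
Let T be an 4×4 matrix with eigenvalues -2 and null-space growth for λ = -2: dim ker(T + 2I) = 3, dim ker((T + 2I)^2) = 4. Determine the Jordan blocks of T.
λ = -2: successive nullity increments [3, 1] count blocks of size ≥ k; block sizes are [2, 1, 1].

Jordan blocks: (-2, 2), (-2, 1), (-2, 1)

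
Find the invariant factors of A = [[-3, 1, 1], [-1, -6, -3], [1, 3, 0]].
(x + 3)^3

The Jordan structure of A has elementary divisors (x + 3)^3. Arranging the block sizes at each eigenvalue in decreasing order and taking row products gives the invariant factors.

Invariant factors (smallest first, each dividing the next): (x + 3)^3.

Check: the last factor (x + 3)^3 is the minimal polynomial, and the product (x + 3)^3 is the characteristic polynomial.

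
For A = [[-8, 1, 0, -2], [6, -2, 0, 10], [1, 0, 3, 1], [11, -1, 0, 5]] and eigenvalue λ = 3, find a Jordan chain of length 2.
We seek v_1 ∈ ker((A - 3I)^2) \ ker(A - 3I), then set v_{i+1} = (A - 3I) v_i.

One such chain is v_1 = [[0, 2, 1, 1]]^T, v_2 = [[0, 0, 1, 0]]^T. Check: (A - 3I) v_2 = [[0, 0, 0, 0]]^T = 0.

v_1 = [[0, 2, 1, 1]]^T, v_2 = [[0, 0, 1, 0]]^T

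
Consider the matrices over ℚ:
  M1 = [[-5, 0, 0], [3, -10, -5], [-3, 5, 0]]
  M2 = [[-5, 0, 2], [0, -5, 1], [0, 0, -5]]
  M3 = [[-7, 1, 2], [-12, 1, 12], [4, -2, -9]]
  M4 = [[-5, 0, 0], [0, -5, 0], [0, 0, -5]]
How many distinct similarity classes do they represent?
2 classes: {M1, M2, M3}, {M4}

Characteristic polynomials: χ_{M1} = (x + 5)^3, χ_{M2} = (x + 5)^3, χ_{M3} = (x + 5)^3, χ_{M4} = (x + 5)^3.

{M1, M2, M3}: invariant factors x + 5, (x + 5)^2.

{M4}: invariant factors x + 5, x + 5, x + 5.

Matrices are similar if and only if their invariant-factor lists agree; the partition into similarity classes is {M1, M2, M3}, {M4}.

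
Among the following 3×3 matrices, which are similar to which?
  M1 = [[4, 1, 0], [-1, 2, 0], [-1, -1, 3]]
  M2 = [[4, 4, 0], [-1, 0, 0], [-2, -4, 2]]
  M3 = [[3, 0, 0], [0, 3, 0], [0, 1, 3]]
Characteristic polynomials: χ_{M1} = (x - 3)^3, χ_{M2} = (x - 2)^3, χ_{M3} = (x - 3)^3.

{M1, M3}: invariant factors x - 3, (x - 3)^2.

{M2}: invariant factors x - 2, (x - 2)^2.

Matrices are similar if and only if their invariant-factor lists agree; the partition into similarity classes is {M1, M3}, {M2}.

2 classes: {M1, M3}, {M2}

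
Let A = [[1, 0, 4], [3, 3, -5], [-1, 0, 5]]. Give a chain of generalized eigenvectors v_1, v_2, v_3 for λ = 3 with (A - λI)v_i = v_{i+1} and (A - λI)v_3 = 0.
We seek v_1 ∈ ker((A - 3I)^3) \ ker((A - 3I)^2), then set v_{i+1} = (A - 3I) v_i.

One such chain is v_1 = [[3, -1, 2]]^T, v_2 = [[2, -1, 1]]^T, v_3 = [[0, 1, 0]]^T. Check: (A - 3I) v_3 = [[0, 0, 0]]^T = 0.

v_1 = [[3, -1, 2]]^T, v_2 = [[2, -1, 1]]^T, v_3 = [[0, 1, 0]]^T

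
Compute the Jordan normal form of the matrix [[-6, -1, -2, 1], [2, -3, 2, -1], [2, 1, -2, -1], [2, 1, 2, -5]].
J = [[-4, 1, 0, 0], [0, -4, 0, 0], [0, 0, -4, 0], [0, 0, 0, -4]]

The characteristic polynomial is det(xI - A) = (x + 4)^4, so the eigenvalues are -4 (algebraic multiplicity 4).

For λ = -4: rank(A + 4I) = 1, rank((A + 4I)^2) = 0. The eigenspace has dimension 4 - 1 = 3, so there are 3 Jordan blocks; the rank sequence gives block sizes [2, 1, 1].

Assembling the blocks gives the Jordan form J above.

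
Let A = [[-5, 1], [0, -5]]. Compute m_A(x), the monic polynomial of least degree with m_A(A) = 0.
m_A(x) = (x + 5)^2

The characteristic polynomial factors as (x + 5)^2. The minimal polynomial is ∏(x - λ)^{k_λ} where k_λ is the size of the largest Jordan block at λ.

For λ = -5: rank(A + 5I) = 1, and the largest Jordan block has size 2 (the smallest k with rank((A + 5I)^k) = rank((A + 5I)^(k+1))).

So m_A(x) = (x + 5)^2.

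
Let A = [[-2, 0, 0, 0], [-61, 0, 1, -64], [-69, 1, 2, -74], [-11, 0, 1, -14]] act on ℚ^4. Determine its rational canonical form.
The invariant factors of A (the non-unit diagonal entries of the Smith normal form of xI - A over ℚ[x]) are x + 2, (x + 2)(x + 5)^2, each dividing the next. The characteristic polynomial is their product, (x + 2)^2(x + 5)^2.

The rational canonical form is the block-diagonal matrix of companion matrices C(f_i):
R = [[-2, 0, 0, 0], [0, 0, 0, -50], [0, 1, 0, -45], [0, 0, 1, -12]].

R = [[-2, 0, 0, 0], [0, 0, 0, -50], [0, 1, 0, -45], [0, 0, 1, -12]]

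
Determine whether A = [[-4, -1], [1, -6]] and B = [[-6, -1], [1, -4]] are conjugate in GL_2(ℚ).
Yes.

Two matrices over a field are similar if and only if they have the same invariant factors.

Both A and B have characteristic polynomial (x + 5)^2 and minimal polynomial (x + 5)^2. Computing further, both have invariant factors (x + 5)^2. Hence A and B are similar.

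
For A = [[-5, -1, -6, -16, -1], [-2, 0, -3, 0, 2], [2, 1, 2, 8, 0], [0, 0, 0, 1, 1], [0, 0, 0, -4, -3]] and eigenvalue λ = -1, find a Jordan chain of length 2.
We seek v_1 ∈ ker((A + I)^2) \ ker(A + I), then set v_{i+1} = (A + I) v_i.

One such chain is v_1 = [[10, 1, -5, 0, 1]]^T, v_2 = [[-12, -2, 6, 1, -2]]^T. Check: (A + I) v_2 = [[0, 0, 0, 0, 0]]^T = 0.

v_1 = [[10, 1, -5, 0, 1]]^T, v_2 = [[-12, -2, 6, 1, -2]]^T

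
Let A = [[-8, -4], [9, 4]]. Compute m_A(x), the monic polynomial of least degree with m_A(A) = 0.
The characteristic polynomial factors as (x + 2)^2. The minimal polynomial is ∏(x - λ)^{k_λ} where k_λ is the size of the largest Jordan block at λ.

For λ = -2: rank(A + 2I) = 1, and the largest Jordan block has size 2 (the smallest k with rank((A + 2I)^k) = rank((A + 2I)^(k+1))).

So m_A(x) = (x + 2)^2.

m_A(x) = (x + 2)^2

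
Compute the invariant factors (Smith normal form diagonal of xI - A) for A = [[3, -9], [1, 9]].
The Jordan structure of A has elementary divisors (x - 6)^2. Arranging the block sizes at each eigenvalue in decreasing order and taking row products gives the invariant factors.

Invariant factors (smallest first, each dividing the next): (x - 6)^2.

Check: the last factor (x - 6)^2 is the minimal polynomial, and the product (x - 6)^2 is the characteristic polynomial.

(x - 6)^2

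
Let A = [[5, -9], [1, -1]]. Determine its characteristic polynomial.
χ_A(x) = (x - 2)^2

xI - A = [[x - 5, 9], [-1, x + 1]].

Expanding det(xI - A) along the first row:
det(xI - A) = + (x - 5)·det([[x + 1]]) - (9)·det([[-1]]).

Evaluating gives χ_A(x) = x^2 - 4x + 4 = (x - 2)^2.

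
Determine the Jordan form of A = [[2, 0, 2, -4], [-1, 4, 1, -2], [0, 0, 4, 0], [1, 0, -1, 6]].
J = [[4, 1, 0, 0], [0, 4, 0, 0], [0, 0, 4, 0], [0, 0, 0, 4]]

The characteristic polynomial is det(xI - A) = (x - 4)^4, so the eigenvalues are 4 (algebraic multiplicity 4).

For λ = 4: rank(A - 4I) = 1, rank((A - 4I)^2) = 0. The eigenspace has dimension 4 - 1 = 3, so there are 3 Jordan blocks; the rank sequence gives block sizes [2, 1, 1].

Assembling the blocks gives the Jordan form J above.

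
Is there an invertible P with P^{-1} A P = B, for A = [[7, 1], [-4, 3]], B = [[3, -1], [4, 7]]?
Yes.

Two matrices over a field are similar if and only if they have the same invariant factors.

Both A and B have characteristic polynomial (x - 5)^2 and minimal polynomial (x - 5)^2. Computing further, both have invariant factors (x - 5)^2. Hence A and B are similar.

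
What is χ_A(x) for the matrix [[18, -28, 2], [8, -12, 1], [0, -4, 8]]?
xI - A = [[x - 18, 28, -2], [-8, x + 12, -1], [0, 4, x - 8]].

Expanding det(xI - A) along the first row:
det(xI - A) = + (x - 18)·det([[x + 12, -1], [4, x - 8]]) - (28)·det([[-8, -1], [0, x - 8]]) + (-2)·det([[-8, x + 12], [0, 4]]).

Evaluating gives χ_A(x) = x^3 - 14x^2 + 60x - 72 = (x - 6)^2(x - 2).

χ_A(x) = (x - 6)^2(x - 2)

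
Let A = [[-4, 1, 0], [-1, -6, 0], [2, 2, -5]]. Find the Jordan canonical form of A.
J = [[-5, 1, 0], [0, -5, 0], [0, 0, -5]]

The characteristic polynomial is det(xI - A) = (x + 5)^3, so the eigenvalues are -5 (algebraic multiplicity 3).

For λ = -5: rank(A + 5I) = 1, rank((A + 5I)^2) = 0. The eigenspace has dimension 3 - 1 = 2, so there are 2 Jordan blocks; the rank sequence gives block sizes [2, 1].

Assembling the blocks gives the Jordan form J above.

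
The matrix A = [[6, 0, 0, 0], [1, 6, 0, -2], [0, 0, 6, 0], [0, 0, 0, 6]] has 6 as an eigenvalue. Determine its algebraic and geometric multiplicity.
algebraic multiplicity 4, geometric multiplicity 3

The characteristic polynomial is (x - 6)^4, so the factor x - 6 appears with exponent 4: the algebraic multiplicity is 4.

rank(A - 6I) = 1, so the eigenspace has dimension 4 - 1 = 3: the geometric multiplicity is 3.

Since 3 < 4, A is not diagonalizable.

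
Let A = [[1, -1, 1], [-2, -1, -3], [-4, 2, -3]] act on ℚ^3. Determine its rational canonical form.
The invariant factors of A (the non-unit diagonal entries of the Smith normal form of xI - A over ℚ[x]) are (x + 1)(x^2 + 2x + 5), each dividing the next. The characteristic polynomial is their product, (x + 1)(x^2 + 2x + 5).

The rational canonical form is the block-diagonal matrix of companion matrices C(f_i):
R = [[0, 0, -5], [1, 0, -7], [0, 1, -3]].

Note the characteristic polynomial does not split into linear factors over ℚ, so A has no Jordan form over ℚ; the rational canonical form exists over any field.

R = [[0, 0, -5], [1, 0, -7], [0, 1, -3]]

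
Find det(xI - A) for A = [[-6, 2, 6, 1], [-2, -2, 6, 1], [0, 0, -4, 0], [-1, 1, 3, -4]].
xI - A = [[x + 6, -2, -6, -1], [2, x + 2, -6, -1], [0, 0, x + 4, 0], [1, -1, -3, x + 4]].

Expanding det(xI - A) along the first row:
det(xI - A) = + (x + 6)·det([[x + 2, -6, -1], [0, x + 4, 0], [-1, -3, x + 4]]) - (-2)·det([[2, -6, -1], [0, x + 4, 0], [1, -3, x + 4]]) + (-6)·det([[2, x + 2, -1], [0, 0, 0], [1, -1, x + 4]]) - (-1)·det([[2, x + 2, -6], [0, 0, x + 4], [1, -1, -3]]).

Evaluating gives χ_A(x) = x^4 + 16x^3 + 96x^2 + 256x + 256 = (x + 4)^4.

χ_A(x) = (x + 4)^4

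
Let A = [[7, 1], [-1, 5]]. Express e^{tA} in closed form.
e^{tA} = [[(t + 1)*e^{6*t}, t*e^{6*t}], [-t*e^{6*t}, (1 - t)*e^{6*t}]]

A has Jordan form J = [[6, 1], [0, 6]] with A = PJP^{-1}, so e^{tA} = P e^{tJ} P^{-1}.

For a Jordan block J_k(λ), e^{tJ_k(λ)} = e^{λt} · (I + tN + t^2 N^2/2! + ... + t^{k-1} N^{k-1}/(k-1)!) where N is the nilpotent superdiagonal part.

Assembling the blocks and conjugating back gives the entries of e^{tA} as shown above.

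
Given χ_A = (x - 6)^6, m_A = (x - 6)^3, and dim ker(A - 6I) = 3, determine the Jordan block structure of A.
λ = 6: algebraic multiplicity 6 (exponent in χ_A), largest block size 3 (exponent in m_A), 3 blocks (geometric multiplicity). These force block sizes [3, 2, 1].

Jordan blocks: (6, 3), (6, 2), (6, 1)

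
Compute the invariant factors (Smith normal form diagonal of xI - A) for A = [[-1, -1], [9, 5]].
The Jordan structure of A has elementary divisors (x - 2)^2. Arranging the block sizes at each eigenvalue in decreasing order and taking row products gives the invariant factors.

Invariant factors (smallest first, each dividing the next): (x - 2)^2.

Check: the last factor (x - 2)^2 is the minimal polynomial, and the product (x - 2)^2 is the characteristic polynomial.

(x - 2)^2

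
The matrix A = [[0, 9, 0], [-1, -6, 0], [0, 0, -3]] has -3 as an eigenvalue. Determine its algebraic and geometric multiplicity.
The characteristic polynomial is (x + 3)^3, so the factor x + 3 appears with exponent 3: the algebraic multiplicity is 3.

rank(A + 3I) = 1, so the eigenspace has dimension 3 - 1 = 2: the geometric multiplicity is 2.

Since 2 < 3, A is not diagonalizable.

algebraic multiplicity 3, geometric multiplicity 2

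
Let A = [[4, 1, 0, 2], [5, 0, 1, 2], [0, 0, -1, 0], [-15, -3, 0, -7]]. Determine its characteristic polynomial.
xI - A = [[x - 4, -1, 0, -2], [-5, x, -1, -2], [0, 0, x + 1, 0], [15, 3, 0, x + 7]].

Expanding det(xI - A) along the first row:
det(xI - A) = + (x - 4)·det([[x, -1, -2], [0, x + 1, 0], [3, 0, x + 7]]) - (-1)·det([[-5, -1, -2], [0, x + 1, 0], [15, 0, x + 7]]) + (0)·det([[-5, x, -2], [0, 0, 0], [15, 3, x + 7]]) - (-2)·det([[-5, x, -1], [0, 0, x + 1], [15, 3, 0]]).

Evaluating gives χ_A(x) = x^4 + 4x^3 + 6x^2 + 4x + 1 = (x + 1)^4.

χ_A(x) = (x + 1)^4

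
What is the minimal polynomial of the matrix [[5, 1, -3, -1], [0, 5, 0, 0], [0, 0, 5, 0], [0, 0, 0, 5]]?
m_A(x) = (x - 5)^2

The characteristic polynomial factors as (x - 5)^4. The minimal polynomial is ∏(x - λ)^{k_λ} where k_λ is the size of the largest Jordan block at λ.

For λ = 5: rank(A - 5I) = 1, and the largest Jordan block has size 2 (the smallest k with rank((A - 5I)^k) = rank((A - 5I)^(k+1))).

So m_A(x) = (x - 5)^2.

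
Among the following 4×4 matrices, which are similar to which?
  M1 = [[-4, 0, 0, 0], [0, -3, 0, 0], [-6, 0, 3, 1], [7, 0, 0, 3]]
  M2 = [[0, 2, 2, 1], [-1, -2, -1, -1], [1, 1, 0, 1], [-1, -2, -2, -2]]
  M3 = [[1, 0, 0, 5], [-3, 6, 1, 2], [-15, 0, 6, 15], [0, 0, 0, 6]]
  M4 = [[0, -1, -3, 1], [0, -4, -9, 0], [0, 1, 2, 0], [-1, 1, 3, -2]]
Characteristic polynomials: χ_{M1} = (x - 3)^2(x + 3)(x + 4), χ_{M2} = (x + 1)^4, χ_{M3} = (x - 6)^3(x - 1), χ_{M4} = (x + 1)^4.

{M1}: invariant factors (x - 3)^2(x + 3)(x + 4).

{M2, M4}: invariant factors (x + 1)^2, (x + 1)^2.

{M3}: invariant factors x - 6, (x - 6)^2(x - 1).

Matrices are similar if and only if their invariant-factor lists agree; the partition into similarity classes is {M1}, {M2, M4}, {M3}.

3 classes: {M1}, {M2, M4}, {M3}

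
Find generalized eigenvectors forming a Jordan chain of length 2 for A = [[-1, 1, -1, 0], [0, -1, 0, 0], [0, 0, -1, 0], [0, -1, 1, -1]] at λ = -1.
We seek v_1 ∈ ker((A + I)^2) \ ker(A + I), then set v_{i+1} = (A + I) v_i.

One such chain is v_1 = [[0, 1, 0, 0]]^T, v_2 = [[1, 0, 0, -1]]^T. Check: (A + I) v_2 = [[0, 0, 0, 0]]^T = 0.

v_1 = [[0, 1, 0, 0]]^T, v_2 = [[1, 0, 0, -1]]^T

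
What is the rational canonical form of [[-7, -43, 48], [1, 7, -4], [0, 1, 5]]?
The invariant factors of A (the non-unit diagonal entries of the Smith normal form of xI - A over ℚ[x]) are (x - 5)(x^2 - 2), each dividing the next. The characteristic polynomial is their product, (x - 5)(x^2 - 2).

The rational canonical form is the block-diagonal matrix of companion matrices C(f_i):
R = [[0, 0, -10], [1, 0, 2], [0, 1, 5]].

Note the characteristic polynomial does not split into linear factors over ℚ, so A has no Jordan form over ℚ; the rational canonical form exists over any field.

R = [[0, 0, -10], [1, 0, 2], [0, 1, 5]]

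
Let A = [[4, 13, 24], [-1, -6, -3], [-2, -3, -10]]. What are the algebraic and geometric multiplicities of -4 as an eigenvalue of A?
algebraic multiplicity 3, geometric multiplicity 1

The characteristic polynomial is (x + 4)^3, so the factor x + 4 appears with exponent 3: the algebraic multiplicity is 3.

rank(A + 4I) = 2, so the eigenspace has dimension 3 - 2 = 1: the geometric multiplicity is 1.

Since 1 < 3, A is not diagonalizable.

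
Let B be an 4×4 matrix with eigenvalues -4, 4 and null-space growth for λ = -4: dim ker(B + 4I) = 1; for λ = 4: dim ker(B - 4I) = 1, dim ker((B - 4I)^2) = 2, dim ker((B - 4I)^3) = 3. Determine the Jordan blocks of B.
Jordan blocks: (-4, 1), (4, 3)

λ = -4: successive nullity increments [1] count blocks of size ≥ k; block sizes are [1].
λ = 4: successive nullity increments [1, 1, 1] count blocks of size ≥ k; block sizes are [3].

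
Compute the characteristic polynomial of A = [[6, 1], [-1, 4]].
χ_A(x) = (x - 5)^2

xI - A = [[x - 6, -1], [1, x - 4]].

Expanding det(xI - A) along the first row:
det(xI - A) = + (x - 6)·det([[x - 4]]) - (-1)·det([[1]]).

Evaluating gives χ_A(x) = x^2 - 10x + 25 = (x - 5)^2.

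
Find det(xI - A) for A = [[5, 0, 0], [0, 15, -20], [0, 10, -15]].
χ_A(x) = (x - 5)^2(x + 5)

xI - A = [[x - 5, 0, 0], [0, x - 15, 20], [0, -10, x + 15]].

Expanding det(xI - A) along the first row:
det(xI - A) = + (x - 5)·det([[x - 15, 20], [-10, x + 15]]) - (0)·det([[0, 20], [0, x + 15]]) + (0)·det([[0, x - 15], [0, -10]]).

Evaluating gives χ_A(x) = x^3 - 5x^2 - 25x + 125 = (x - 5)^2(x + 5).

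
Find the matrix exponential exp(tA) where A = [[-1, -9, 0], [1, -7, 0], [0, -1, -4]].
e^{tA} = [[(3*t + 1)*e^{-4*t}, -9*t*e^{-4*t}, 0], [t*e^{-4*t}, (1 - 3*t)*e^{-4*t}, 0], [-t^2*e^{-4*t}/2, t*(3*t - 2)*e^{-4*t}/2, e^{-4*t}]]

A has Jordan form J = [[-4, 1, 0], [0, -4, 1], [0, 0, -4]] with A = PJP^{-1}, so e^{tA} = P e^{tJ} P^{-1}.

For a Jordan block J_k(λ), e^{tJ_k(λ)} = e^{λt} · (I + tN + t^2 N^2/2! + ... + t^{k-1} N^{k-1}/(k-1)!) where N is the nilpotent superdiagonal part.

Assembling the blocks and conjugating back gives the entries of e^{tA} as shown above.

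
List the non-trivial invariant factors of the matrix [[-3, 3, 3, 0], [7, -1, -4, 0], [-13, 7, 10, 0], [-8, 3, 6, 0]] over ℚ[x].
x^2(x - 3)^2

The Jordan structure of A has elementary divisors x^2, (x - 3)^2. Arranging the block sizes at each eigenvalue in decreasing order and taking row products gives the invariant factors.

Invariant factors (smallest first, each dividing the next): x^2(x - 3)^2.

Check: the last factor x^2(x - 3)^2 is the minimal polynomial, and the product x^2(x - 3)^2 is the characteristic polynomial.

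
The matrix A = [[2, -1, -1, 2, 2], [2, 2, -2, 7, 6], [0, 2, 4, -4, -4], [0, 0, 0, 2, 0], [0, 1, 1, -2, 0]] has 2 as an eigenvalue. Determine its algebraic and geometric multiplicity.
algebraic multiplicity 5, geometric multiplicity 3

The characteristic polynomial is (x - 2)^5, so the factor x - 2 appears with exponent 5: the algebraic multiplicity is 5.

rank(A - 2I) = 2, so the eigenspace has dimension 5 - 2 = 3: the geometric multiplicity is 3.

Since 3 < 5, A is not diagonalizable.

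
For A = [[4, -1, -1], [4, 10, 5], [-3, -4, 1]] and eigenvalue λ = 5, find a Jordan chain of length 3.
v_1 = [[3, -4, 2]]^T, v_2 = [[-1, 2, -1]]^T, v_3 = [[0, 1, -1]]^T

We seek v_1 ∈ ker((A - 5I)^3) \ ker((A - 5I)^2), then set v_{i+1} = (A - 5I) v_i.

One such chain is v_1 = [[3, -4, 2]]^T, v_2 = [[-1, 2, -1]]^T, v_3 = [[0, 1, -1]]^T. Check: (A - 5I) v_3 = [[0, 0, 0]]^T = 0.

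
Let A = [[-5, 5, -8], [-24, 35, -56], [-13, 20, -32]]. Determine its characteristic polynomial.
xI - A = [[x + 5, -5, 8], [24, x - 35, 56], [13, -20, x + 32]].

Expanding det(xI - A) along the first row:
det(xI - A) = + (x + 5)·det([[x - 35, 56], [-20, x + 32]]) - (-5)·det([[24, 56], [13, x + 32]]) + (8)·det([[24, x - 35], [13, -20]]).

Evaluating gives χ_A(x) = x^3 + 2x^2 + x = x(x + 1)^2.

χ_A(x) = x(x + 1)^2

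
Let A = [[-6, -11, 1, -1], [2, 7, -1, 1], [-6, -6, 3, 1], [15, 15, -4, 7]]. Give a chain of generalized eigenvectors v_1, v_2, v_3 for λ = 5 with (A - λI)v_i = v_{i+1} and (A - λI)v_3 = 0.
v_1 = [[1, -1, 1, 1]]^T, v_2 = [[0, 0, -1, -2]]^T, v_3 = [[1, -1, 0, 0]]^T

We seek v_1 ∈ ker((A - 5I)^3) \ ker((A - 5I)^2), then set v_{i+1} = (A - 5I) v_i.

One such chain is v_1 = [[1, -1, 1, 1]]^T, v_2 = [[0, 0, -1, -2]]^T, v_3 = [[1, -1, 0, 0]]^T. Check: (A - 5I) v_3 = [[0, 0, 0, 0]]^T = 0.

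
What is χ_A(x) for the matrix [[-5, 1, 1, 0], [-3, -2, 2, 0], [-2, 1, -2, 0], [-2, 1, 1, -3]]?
χ_A(x) = (x + 3)^4

xI - A = [[x + 5, -1, -1, 0], [3, x + 2, -2, 0], [2, -1, x + 2, 0], [2, -1, -1, x + 3]].

Expanding det(xI - A) along the first row:
det(xI - A) = + (x + 5)·det([[x + 2, -2, 0], [-1, x + 2, 0], [-1, -1, x + 3]]) - (-1)·det([[3, -2, 0], [2, x + 2, 0], [2, -1, x + 3]]) + (-1)·det([[3, x + 2, 0], [2, -1, 0], [2, -1, x + 3]]) - (0)·det([[3, x + 2, -2], [2, -1, x + 2], [2, -1, -1]]).

Evaluating gives χ_A(x) = x^4 + 12x^3 + 54x^2 + 108x + 81 = (x + 3)^4.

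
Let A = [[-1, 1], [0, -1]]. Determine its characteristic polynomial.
χ_A(x) = (x + 1)^2

xI - A = [[x + 1, -1], [0, x + 1]].

Expanding det(xI - A) along the first row:
det(xI - A) = + (x + 1)·det([[x + 1]]) - (-1)·det([[0]]).

Evaluating gives χ_A(x) = x^2 + 2x + 1 = (x + 1)^2.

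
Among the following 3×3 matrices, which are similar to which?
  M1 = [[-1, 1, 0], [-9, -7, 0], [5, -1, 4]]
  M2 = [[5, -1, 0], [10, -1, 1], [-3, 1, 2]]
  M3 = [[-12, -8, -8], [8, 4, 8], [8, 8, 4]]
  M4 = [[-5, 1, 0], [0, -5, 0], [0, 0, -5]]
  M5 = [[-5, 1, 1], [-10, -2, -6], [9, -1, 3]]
Characteristic polynomials: χ_{M1} = (x - 4)(x + 4)^2, χ_{M2} = (x - 2)^3, χ_{M3} = (x - 4)(x + 4)^2, χ_{M4} = (x + 5)^3, χ_{M5} = (x - 4)(x + 4)^2.

{M1, M5}: invariant factors (x - 4)(x + 4)^2.

{M2}: invariant factors (x - 2)^3.

{M3}: invariant factors x + 4, (x - 4)(x + 4).

{M4}: invariant factors x + 5, (x + 5)^2.

Matrices are similar if and only if their invariant-factor lists agree; the partition into similarity classes is {M1, M5}, {M2}, {M3}, {M4}.

4 classes: {M1, M5}, {M2}, {M3}, {M4}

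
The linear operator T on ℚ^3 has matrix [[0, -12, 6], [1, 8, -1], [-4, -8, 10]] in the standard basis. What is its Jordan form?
The characteristic polynomial is det(xI - A) = (x - 6)^3, so the eigenvalues are 6 (algebraic multiplicity 3).

For λ = 6: rank(A - 6I) = 1, rank((A - 6I)^2) = 0. The eigenspace has dimension 3 - 1 = 2, so there are 2 Jordan blocks; the rank sequence gives block sizes [2, 1].

Assembling the blocks gives the Jordan form J above.

J = [[6, 1, 0], [0, 6, 0], [0, 0, 6]]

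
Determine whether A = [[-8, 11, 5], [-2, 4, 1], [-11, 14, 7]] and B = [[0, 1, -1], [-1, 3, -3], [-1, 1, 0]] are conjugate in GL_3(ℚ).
Two matrices over a field are similar if and only if they have the same invariant factors.

Both A and B have characteristic polynomial (x - 1)^3 and minimal polynomial (x - 1)^3. Computing further, both have invariant factors (x - 1)^3. Hence A and B are similar.

Yes.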